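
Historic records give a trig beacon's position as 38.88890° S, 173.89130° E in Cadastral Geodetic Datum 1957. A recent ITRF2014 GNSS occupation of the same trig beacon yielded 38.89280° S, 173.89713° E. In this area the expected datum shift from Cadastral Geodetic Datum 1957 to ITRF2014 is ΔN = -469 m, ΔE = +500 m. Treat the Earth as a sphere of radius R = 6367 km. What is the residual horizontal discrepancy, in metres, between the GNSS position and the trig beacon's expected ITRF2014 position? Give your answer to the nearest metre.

36 m

Observed coordinate differences: Δφ = -0.00390°, Δλ = +0.00583°.
Converting to metres (1° lat = 111125 m, cos φ = 0.778365): observed ΔN = -433.4 m, observed ΔE = 504.3 m.
Subtracting the expected shift leaves a residual of -433.4 − (-469) = 35.6 m north and 504.3 − (500) = 4.3 m east.
Residual distance = √(35.6² + 4.3²) = 35.9 m.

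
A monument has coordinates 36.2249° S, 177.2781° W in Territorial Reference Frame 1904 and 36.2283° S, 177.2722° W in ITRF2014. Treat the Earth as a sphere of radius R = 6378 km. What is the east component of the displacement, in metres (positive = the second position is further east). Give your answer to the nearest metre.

ΔE = 530 m

Δφ = -36.2283° − -36.2249° = -0.0034°; Δλ = -177.2722° − -177.2781° = +0.0059°.
1° along a meridian = πR/180 = 111317 m.
ΔN = Δφ × 111317 = -378.5 m; ΔE = Δλ × 111317 × cos(-36.2249°) = +0.0059 × 111317 × 0.806704 = 529.8 m.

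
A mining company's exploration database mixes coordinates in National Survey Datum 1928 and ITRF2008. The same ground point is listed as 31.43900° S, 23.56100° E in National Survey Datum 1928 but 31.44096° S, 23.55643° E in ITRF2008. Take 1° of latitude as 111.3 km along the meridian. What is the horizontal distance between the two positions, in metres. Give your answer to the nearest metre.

Δφ = -31.44096° − -31.43900° = -0.00196°; Δλ = 23.55643° − 23.56100° = -0.00457°.
ΔN = Δφ × 111300 = -218.1 m; ΔE = Δλ × 111300 × cos(-31.43900°) = -0.00457 × 111300 × 0.853196 = -434.0 m.
Distance = √(ΔE² + ΔN²) = √((-434.0)² + (-218.1)²) = 485.7 m.

486 m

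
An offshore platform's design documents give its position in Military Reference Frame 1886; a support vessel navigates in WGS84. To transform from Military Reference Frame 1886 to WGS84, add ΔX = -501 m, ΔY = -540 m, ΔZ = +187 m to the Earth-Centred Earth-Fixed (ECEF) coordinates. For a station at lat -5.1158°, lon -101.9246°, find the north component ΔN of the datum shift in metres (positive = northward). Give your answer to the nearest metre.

At φ = -5.1158°, λ = -101.9246°: sin φ = -0.089169, cos φ = 0.996017, sin λ = -0.978420, cos λ = -0.206624.
ΔN = −sin φ cos λ·ΔX − sin φ sin λ·ΔY + cos φ·ΔZ = −(-0.089169)(-0.206624)(-501) − (-0.089169)(-0.978420)(-540) + (0.996017)(187) = 242.60 m.

ΔN = 243 m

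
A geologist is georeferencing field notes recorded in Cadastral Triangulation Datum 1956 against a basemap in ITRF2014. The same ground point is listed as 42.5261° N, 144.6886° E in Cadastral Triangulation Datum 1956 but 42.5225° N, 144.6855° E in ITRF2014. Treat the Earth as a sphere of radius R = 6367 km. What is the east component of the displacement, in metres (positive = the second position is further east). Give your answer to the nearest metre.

ΔE = -254 m

Δφ = 42.5225° − 42.5261° = -0.0036°; Δλ = 144.6855° − 144.6886° = -0.0031°.
1° along a meridian = πR/180 = 111125 m.
ΔN = Δφ × 111125 = -400.1 m; ΔE = Δλ × 111125 × cos(42.5261°) = -0.0031 × 111125 × 0.736970 = -253.9 m.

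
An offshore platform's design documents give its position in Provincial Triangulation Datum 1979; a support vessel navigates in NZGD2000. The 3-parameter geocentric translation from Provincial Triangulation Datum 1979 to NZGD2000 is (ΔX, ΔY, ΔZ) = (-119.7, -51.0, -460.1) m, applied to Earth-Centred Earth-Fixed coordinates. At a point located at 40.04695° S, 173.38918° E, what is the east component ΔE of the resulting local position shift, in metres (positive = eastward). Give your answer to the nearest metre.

ΔE = 64 m

The local east axis at (φ, λ) is (−sin λ, cos λ, 0), so ΔE = −sin(173.38918°)·(-119.7) + cos(173.38918°)·(-51.0) = 64.44 m.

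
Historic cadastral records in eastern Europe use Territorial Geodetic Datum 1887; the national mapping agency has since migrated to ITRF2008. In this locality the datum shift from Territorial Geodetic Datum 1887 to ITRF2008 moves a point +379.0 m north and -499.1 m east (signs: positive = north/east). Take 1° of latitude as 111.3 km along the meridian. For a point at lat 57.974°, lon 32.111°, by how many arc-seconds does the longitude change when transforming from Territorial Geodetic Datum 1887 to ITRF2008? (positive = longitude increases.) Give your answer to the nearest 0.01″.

At latitude 57.974°, cos φ = 0.530304.
1° of longitude at this latitude = 111.3 × cos φ = 59.02 km, so Δλ = -499.1 / 59022.8 = -0.0084560° = -30.442″.

Δλ = -30.44″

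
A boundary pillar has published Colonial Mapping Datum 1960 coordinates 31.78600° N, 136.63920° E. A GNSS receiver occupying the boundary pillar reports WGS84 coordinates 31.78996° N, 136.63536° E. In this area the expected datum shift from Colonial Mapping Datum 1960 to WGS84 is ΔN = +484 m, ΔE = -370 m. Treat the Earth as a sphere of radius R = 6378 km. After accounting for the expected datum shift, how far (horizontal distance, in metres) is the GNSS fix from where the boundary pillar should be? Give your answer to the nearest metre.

44 m

Observed coordinate differences: Δφ = +0.00396°, Δλ = -0.00384°.
Converting to metres (1° lat = 111317 m, cos φ = 0.850021): observed ΔN = 440.8 m, observed ΔE = -363.3 m.
Subtracting the expected shift leaves a residual of 440.8 − (484) = -43.2 m north and -363.3 − (-370) = 6.7 m east.
Residual distance = √((-43.2)² + 6.7²) = 43.7 m.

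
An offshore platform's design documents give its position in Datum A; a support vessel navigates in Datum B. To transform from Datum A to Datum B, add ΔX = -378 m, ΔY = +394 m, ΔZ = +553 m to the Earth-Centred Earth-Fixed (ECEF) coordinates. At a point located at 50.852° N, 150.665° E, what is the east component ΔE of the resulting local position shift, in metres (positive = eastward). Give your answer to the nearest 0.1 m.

The local east axis at (φ, λ) is (−sin λ, cos λ, 0), so ΔE = −sin(150.665°)·(-378) + cos(150.665°)·394 = -158.29 m.

ΔE = -158.3 m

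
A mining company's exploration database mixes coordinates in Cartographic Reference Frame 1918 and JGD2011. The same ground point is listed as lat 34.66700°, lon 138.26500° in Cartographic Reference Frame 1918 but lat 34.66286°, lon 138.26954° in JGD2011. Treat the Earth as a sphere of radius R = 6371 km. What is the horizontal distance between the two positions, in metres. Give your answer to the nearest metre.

620 m

Δφ = 34.66286° − 34.66700° = -0.00414°; Δλ = 138.26954° − 138.26500° = +0.00454°.
1° along a meridian = πR/180 = 111195 m.
ΔN = Δφ × 111195 = -460.3 m; ΔE = Δλ × 111195 × cos(34.66700°) = +0.00454 × 111195 × 0.822472 = 415.2 m.
Distance = √(ΔE² + ΔN²) = √(415.2² + (-460.3)²) = 619.9 m.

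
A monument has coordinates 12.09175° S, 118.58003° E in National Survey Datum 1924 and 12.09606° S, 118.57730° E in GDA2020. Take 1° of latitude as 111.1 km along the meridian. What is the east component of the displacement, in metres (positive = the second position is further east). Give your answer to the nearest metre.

Δφ = -12.09606° − -12.09175° = -0.00431°; Δλ = 118.57730° − 118.58003° = -0.00273°.
ΔN = Δφ × 111100 = -478.8 m; ΔE = Δλ × 111100 × cos(-12.09175°) = -0.00273 × 111100 × 0.977813 = -296.6 m.

ΔE = -297 m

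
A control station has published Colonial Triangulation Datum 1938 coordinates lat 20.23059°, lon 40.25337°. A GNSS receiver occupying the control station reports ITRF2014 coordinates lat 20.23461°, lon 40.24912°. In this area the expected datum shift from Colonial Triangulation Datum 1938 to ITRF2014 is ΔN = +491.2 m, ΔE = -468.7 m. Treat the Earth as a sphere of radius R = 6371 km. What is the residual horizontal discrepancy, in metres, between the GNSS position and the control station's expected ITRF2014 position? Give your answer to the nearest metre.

Observed coordinate differences: Δφ = +0.00402°, Δλ = -0.00425°.
Converting to metres (1° lat = 111195 m, cos φ = 0.938309): observed ΔN = 447.0 m, observed ΔE = -443.4 m.
Subtracting the expected shift leaves a residual of 447.0 − (491.2) = -44.2 m north and -443.4 − (-468.7) = 25.3 m east.
Residual distance = √((-44.2)² + 25.3²) = 50.9 m.

51 m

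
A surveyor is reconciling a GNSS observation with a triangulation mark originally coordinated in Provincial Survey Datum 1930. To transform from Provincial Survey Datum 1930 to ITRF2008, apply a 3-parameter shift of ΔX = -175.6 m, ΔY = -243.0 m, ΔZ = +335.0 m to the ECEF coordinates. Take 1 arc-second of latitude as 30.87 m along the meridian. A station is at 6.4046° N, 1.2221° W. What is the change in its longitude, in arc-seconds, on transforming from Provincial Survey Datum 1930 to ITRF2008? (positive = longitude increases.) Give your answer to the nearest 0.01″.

Δλ = -8.04″

sin φ = 0.111549, cos φ = 0.993759, sin λ = -0.021328, cos λ = 0.999773.
East component: ΔE = −sin λ·ΔX + cos λ·ΔY = −(-0.021328)(-175.6) + (0.999773)(-243.0) = -246.69 m.
1° of latitude spans 3600 × 30.87 = 111132 m; at latitude φ, 1° of longitude spans that × cos φ = 110438.4 m, so Δλ = -246.69 / 110438.4 × 3600 = -8.041″.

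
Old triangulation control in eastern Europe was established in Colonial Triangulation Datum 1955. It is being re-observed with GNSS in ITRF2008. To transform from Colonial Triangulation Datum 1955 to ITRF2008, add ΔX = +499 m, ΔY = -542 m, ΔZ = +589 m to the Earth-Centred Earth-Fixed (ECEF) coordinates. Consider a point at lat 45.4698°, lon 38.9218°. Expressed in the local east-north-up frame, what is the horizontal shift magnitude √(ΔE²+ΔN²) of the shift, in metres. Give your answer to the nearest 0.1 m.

At φ = 45.4698°, λ = 38.9218°: sin φ = 0.712881, cos φ = 0.701285, sin λ = 0.628259, cos λ = 0.778004.
ΔE = −sin λ·ΔX + cos λ·ΔY = −(0.628259)·(499) + (0.778004)·(-542) = -735.18 m.
ΔN = −sin φ cos λ·ΔX − sin φ sin λ·ΔY + cos φ·ΔZ = −(0.712881)(0.778004)(499) − (0.712881)(0.628259)(-542) + (0.701285)(589) = 379.05 m.
Horizontal magnitude = √(ΔE² + ΔN²) = √((-735.18)² + 379.05²) = 827.14 m.

827.1 m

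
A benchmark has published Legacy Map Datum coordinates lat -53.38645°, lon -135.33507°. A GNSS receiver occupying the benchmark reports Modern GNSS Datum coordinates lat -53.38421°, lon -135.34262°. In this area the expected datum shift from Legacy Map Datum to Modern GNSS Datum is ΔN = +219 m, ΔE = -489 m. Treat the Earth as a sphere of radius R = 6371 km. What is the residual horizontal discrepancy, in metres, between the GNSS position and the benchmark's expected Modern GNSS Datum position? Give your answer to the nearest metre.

Observed coordinate differences: Δφ = +0.00224°, Δλ = -0.00755°.
Converting to metres (1° lat = 111195 m, cos φ = 0.596415): observed ΔN = 249.1 m, observed ΔE = -500.7 m.
Subtracting the expected shift leaves a residual of 249.1 − (219) = 30.1 m north and -500.7 − (-489) = -11.7 m east.
Residual distance = √(30.1² + (-11.7)²) = 32.3 m.

32 m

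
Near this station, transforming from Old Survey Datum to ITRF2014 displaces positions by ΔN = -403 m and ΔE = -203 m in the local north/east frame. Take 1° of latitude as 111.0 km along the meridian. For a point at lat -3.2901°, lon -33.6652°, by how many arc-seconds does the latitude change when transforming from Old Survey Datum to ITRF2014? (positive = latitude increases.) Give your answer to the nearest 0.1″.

1° of latitude = 111.0 km, so Δφ = -403.0 / 111000 = -0.0036306° = -13.070″.

Δφ = -13.1″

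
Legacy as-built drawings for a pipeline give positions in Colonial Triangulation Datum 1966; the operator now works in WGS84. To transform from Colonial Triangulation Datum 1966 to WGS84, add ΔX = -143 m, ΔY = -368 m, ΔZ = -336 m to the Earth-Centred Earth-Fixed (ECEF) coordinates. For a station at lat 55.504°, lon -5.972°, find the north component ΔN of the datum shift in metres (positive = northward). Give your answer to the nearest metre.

The local north axis is (−sin φ cos λ, −sin φ sin λ, cos φ), giving ΔN = 117.216 − 31.555 − 190.293 = -104.63 m.

ΔN = -105 m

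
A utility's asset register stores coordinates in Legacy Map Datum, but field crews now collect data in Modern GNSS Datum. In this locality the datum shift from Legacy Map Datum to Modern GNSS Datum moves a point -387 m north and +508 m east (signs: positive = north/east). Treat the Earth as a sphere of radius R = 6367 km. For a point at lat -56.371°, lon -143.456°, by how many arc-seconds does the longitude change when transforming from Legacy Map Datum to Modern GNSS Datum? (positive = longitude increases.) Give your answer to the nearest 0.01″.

At latitude -56.371°, cos φ = 0.553813.
One radian of longitude at latitude φ spans R cos φ, so Δλ = ΔE / (R cos φ) = 508.0 / (6367000 × 0.553813) = 1.4407e-04 rad = 29.716″.

Δλ = 29.72″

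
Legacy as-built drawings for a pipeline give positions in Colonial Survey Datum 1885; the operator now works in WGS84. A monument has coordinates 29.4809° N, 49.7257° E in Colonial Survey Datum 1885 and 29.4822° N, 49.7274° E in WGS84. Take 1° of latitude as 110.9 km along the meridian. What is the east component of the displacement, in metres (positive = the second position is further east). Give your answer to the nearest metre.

Δφ = 29.4822° − 29.4809° = +0.0013°; Δλ = 49.7274° − 49.7257° = +0.0017°.
ΔN = Δφ × 110900 = 144.2 m; ΔE = Δλ × 110900 × cos(29.4809°) = +0.0017 × 110900 × 0.870520 = 164.1 m.

ΔE = 164 m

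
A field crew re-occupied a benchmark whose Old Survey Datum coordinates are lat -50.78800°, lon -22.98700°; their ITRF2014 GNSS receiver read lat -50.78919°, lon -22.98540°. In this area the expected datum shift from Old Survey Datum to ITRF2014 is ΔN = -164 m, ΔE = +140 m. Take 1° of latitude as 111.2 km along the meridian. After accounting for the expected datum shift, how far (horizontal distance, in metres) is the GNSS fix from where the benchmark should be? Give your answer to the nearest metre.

42 m

Observed coordinate differences: Δφ = -0.00119°, Δλ = +0.00160°.
Converting to metres (1° lat = 111200 m, cos φ = 0.632192): observed ΔN = -132.3 m, observed ΔE = 112.5 m.
Subtracting the expected shift leaves a residual of -132.3 − (-164) = 31.7 m north and 112.5 − (140) = -27.5 m east.
Residual distance = √(31.7² + (-27.5)²) = 42.0 m.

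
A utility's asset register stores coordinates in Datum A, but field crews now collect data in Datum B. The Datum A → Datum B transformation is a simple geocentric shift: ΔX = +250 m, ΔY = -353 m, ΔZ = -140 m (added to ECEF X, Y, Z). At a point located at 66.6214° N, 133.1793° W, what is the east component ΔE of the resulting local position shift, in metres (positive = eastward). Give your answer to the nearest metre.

The local east axis at (φ, λ) is (−sin λ, cos λ, 0), so ΔE = −sin(-133.1793°)·250 + cos(-133.1793°)·(-353) = 423.86 m.

ΔE = 424 m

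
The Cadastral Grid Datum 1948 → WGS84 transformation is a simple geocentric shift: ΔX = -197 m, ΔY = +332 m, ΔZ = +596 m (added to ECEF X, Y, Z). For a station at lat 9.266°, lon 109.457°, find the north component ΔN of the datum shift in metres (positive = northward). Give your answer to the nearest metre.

ΔN = 527 m

The local north axis is (−sin φ cos λ, −sin φ sin λ, cos φ), giving ΔN = -10.566 − 50.405 + 588.223 = 527.25 m.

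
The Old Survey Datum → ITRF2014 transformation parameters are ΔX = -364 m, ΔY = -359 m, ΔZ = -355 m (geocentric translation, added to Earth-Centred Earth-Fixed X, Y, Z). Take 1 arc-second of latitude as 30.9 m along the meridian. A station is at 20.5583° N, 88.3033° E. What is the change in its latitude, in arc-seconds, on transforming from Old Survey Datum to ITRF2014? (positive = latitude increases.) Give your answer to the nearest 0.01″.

sin φ = 0.351160, cos φ = 0.936315, sin λ = 0.999562, cos λ = 0.029609.
North component: ΔN = −sin φ cos λ·ΔX − sin φ sin λ·ΔY + cos φ·ΔZ = −(0.351160)(0.029609)(-364) − (0.351160)(0.999562)(-359) + (0.936315)(-355) = -202.60 m.
1° of latitude spans 3600 × 30.90 = 111240 m, so Δφ = -202.60 / 111240 × 3600 = -6.557″.

Δφ = -6.56″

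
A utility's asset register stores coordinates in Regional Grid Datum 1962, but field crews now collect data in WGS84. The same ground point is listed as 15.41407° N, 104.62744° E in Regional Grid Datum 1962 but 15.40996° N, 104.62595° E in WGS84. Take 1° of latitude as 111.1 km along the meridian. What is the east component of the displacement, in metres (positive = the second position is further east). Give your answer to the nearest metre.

Δφ = 15.40996° − 15.41407° = -0.00411°; Δλ = 104.62595° − 104.62744° = -0.00149°.
ΔN = Δφ × 111100 = -456.6 m; ΔE = Δλ × 111100 × cos(15.41407°) = -0.00149 × 111100 × 0.964030 = -159.6 m.

ΔE = -160 m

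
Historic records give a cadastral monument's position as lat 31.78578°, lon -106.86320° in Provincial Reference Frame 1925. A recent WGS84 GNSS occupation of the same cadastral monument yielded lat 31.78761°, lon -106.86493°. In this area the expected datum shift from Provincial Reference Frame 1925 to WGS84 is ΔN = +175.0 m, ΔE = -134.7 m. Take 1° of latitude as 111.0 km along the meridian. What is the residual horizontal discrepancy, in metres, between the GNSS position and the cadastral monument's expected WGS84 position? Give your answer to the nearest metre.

40 m

Observed coordinate differences: Δφ = +0.00183°, Δλ = -0.00173°.
Converting to metres (1° lat = 111000 m, cos φ = 0.850023): observed ΔN = 203.1 m, observed ΔE = -163.2 m.
Subtracting the expected shift leaves a residual of 203.1 − (175.0) = 28.1 m north and -163.2 − (-134.7) = -28.5 m east.
Residual distance = √(28.1² + (-28.5)²) = 40.1 m.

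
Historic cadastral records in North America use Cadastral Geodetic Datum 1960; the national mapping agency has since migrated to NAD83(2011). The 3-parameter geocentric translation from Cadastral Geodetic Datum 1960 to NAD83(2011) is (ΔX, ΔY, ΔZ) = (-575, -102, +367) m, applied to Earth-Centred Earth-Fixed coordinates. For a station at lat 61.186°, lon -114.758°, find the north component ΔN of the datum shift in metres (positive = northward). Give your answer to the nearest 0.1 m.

ΔN = -115.3 m

The local north axis is (−sin φ cos λ, −sin φ sin λ, cos φ), giving ΔN = -210.988 − 81.157 + 176.882 = -115.26 m.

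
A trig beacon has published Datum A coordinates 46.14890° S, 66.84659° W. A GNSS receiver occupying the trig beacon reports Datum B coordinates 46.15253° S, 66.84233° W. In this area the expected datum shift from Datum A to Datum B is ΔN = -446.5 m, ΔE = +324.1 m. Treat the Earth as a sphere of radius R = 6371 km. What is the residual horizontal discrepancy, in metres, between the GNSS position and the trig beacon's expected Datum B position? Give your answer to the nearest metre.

Observed coordinate differences: Δφ = -0.00363°, Δλ = +0.00426°.
Converting to metres (1° lat = 111195 m, cos φ = 0.692787): observed ΔN = -403.6 m, observed ΔE = 328.2 m.
Subtracting the expected shift leaves a residual of -403.6 − (-446.5) = 42.9 m north and 328.2 − (324.1) = 4.1 m east.
Residual distance = √(42.9² + 4.1²) = 43.1 m.

43 m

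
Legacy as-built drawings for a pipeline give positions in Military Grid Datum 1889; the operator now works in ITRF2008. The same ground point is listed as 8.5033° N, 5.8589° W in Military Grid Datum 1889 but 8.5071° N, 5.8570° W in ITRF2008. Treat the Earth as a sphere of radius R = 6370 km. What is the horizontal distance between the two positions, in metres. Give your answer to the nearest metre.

471 m

Δφ = 8.5071° − 8.5033° = +0.0038°; Δλ = -5.8570° − -5.8589° = +0.0019°.
1° along a meridian = πR/180 = 111177 m.
ΔN = Δφ × 111177 = 422.5 m; ΔE = Δλ × 111177 × cos(8.5033°) = +0.0019 × 111177 × 0.989007 = 208.9 m.
Distance = √(ΔE² + ΔN²) = √(208.9² + 422.5²) = 471.3 m.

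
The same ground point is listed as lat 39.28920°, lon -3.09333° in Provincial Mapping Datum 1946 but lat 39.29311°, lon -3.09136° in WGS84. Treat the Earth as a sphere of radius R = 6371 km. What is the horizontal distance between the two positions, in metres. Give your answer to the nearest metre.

Δφ = 39.29311° − 39.28920° = +0.00391°; Δλ = -3.09136° − -3.09333° = +0.00197°.
1° along a meridian = πR/180 = 111195 m.
ΔN = Δφ × 111195 = 434.8 m; ΔE = Δλ × 111195 × cos(39.28920°) = +0.00197 × 111195 × 0.773960 = 169.5 m.
Distance = √(ΔE² + ΔN²) = √(169.5² + 434.8²) = 466.7 m.

467 m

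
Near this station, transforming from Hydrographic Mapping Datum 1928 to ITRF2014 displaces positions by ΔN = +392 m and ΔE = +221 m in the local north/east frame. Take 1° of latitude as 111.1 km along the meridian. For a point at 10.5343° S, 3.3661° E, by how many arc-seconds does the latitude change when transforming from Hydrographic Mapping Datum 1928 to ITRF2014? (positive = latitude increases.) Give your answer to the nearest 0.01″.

1° of latitude = 111.1 km, so Δφ = 392.0 / 111100 = 0.0035284° = 12.702″.

Δφ = 12.70″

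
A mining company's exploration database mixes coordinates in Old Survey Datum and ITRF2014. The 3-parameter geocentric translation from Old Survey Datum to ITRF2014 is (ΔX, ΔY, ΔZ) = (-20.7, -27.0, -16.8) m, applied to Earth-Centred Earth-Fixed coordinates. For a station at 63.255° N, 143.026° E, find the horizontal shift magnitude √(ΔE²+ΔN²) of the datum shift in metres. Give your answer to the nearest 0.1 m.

The local east axis at (φ, λ) is (−sin λ, cos λ, 0), so ΔE = −sin(143.026°)·(-20.7) + cos(143.026°)·(-27.0) = 34.02 m.
The local north axis is (−sin φ cos λ, −sin φ sin λ, cos φ), giving ΔN = -14.768 + 14.502 − 7.560 = -7.83 m.
Horizontal magnitude = √(ΔE² + ΔN²) = √(34.02² + (-7.83)²) = 34.91 m.

34.9 m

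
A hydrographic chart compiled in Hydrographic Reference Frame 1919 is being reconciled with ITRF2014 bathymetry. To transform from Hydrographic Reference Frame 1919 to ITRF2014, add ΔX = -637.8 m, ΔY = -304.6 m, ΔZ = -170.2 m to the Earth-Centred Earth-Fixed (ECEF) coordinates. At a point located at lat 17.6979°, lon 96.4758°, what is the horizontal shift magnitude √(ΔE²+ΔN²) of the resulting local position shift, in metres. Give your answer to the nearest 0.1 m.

The local east axis at (φ, λ) is (−sin λ, cos λ, 0), so ΔE = −sin(96.4758°)·(-637.8) + cos(96.4758°)·(-304.6) = 668.08 m.
The local north axis is (−sin φ cos λ, −sin φ sin λ, cos φ), giving ΔN = -21.868 + 92.007 − 162.145 = -92.01 m.
Horizontal magnitude = √(ΔE² + ΔN²) = √(668.08² + (-92.01)²) = 674.39 m.

674.4 m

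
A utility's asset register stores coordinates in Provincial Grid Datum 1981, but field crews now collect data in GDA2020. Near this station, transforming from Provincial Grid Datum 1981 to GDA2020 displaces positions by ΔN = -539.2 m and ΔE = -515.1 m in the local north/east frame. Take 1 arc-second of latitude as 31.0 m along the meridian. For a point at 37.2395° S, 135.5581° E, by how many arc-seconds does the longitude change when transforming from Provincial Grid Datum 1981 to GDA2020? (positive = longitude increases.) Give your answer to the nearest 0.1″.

At latitude -37.2395°, cos φ = 0.796113.
1″ of longitude at this latitude = 31.00 × cos φ = 24.6795 m, so Δλ = -515.1 / 24.6795 = -20.872″.

Δλ = -20.9″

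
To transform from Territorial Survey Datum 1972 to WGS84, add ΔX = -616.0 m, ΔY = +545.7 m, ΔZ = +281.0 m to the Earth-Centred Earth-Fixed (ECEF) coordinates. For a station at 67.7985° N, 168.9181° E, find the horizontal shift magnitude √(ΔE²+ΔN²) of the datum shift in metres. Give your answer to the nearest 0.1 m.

690.8 m

The local east axis at (φ, λ) is (−sin λ, cos λ, 0), so ΔE = −sin(168.9181°)·(-616.0) + cos(168.9181°)·545.7 = -417.12 m.
The local north axis is (−sin φ cos λ, −sin φ sin λ, cos φ), giving ΔN = -559.695 − 97.114 + 106.180 = -550.63 m.
Horizontal magnitude = √(ΔE² + ΔN²) = √((-417.12)² + (-550.63)²) = 690.78 m.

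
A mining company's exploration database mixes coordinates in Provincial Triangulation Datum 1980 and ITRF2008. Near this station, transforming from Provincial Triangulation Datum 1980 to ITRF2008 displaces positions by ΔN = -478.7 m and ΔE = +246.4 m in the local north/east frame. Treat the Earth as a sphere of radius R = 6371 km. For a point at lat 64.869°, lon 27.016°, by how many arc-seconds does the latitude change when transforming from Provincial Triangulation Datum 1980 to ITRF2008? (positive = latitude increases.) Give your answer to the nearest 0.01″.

Δφ = -15.50″

On a sphere of radius R, 1 rad of latitude = R, so Δφ = ΔN / R = -478.7 / 6371000 = -7.5137e-05 rad = -15.498″.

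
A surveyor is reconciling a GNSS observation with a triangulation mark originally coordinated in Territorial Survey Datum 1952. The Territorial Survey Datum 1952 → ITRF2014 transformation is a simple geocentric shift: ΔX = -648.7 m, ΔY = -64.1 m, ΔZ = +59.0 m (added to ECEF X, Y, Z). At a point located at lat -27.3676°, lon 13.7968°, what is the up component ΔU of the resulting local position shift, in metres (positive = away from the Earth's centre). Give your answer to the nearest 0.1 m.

ΔU = -600.2 m

At φ = -27.3676°, λ = 13.7968°: sin φ = -0.459698, cos φ = 0.888075, sin λ = 0.238479, cos λ = 0.971148.
ΔU = cos φ cos λ·ΔX + cos φ sin λ·ΔY + sin φ·ΔZ = (0.888075)(0.971148)(-648.7) + (0.888075)(0.238479)(-64.1) + (-0.459698)(59.0) = -600.17 m.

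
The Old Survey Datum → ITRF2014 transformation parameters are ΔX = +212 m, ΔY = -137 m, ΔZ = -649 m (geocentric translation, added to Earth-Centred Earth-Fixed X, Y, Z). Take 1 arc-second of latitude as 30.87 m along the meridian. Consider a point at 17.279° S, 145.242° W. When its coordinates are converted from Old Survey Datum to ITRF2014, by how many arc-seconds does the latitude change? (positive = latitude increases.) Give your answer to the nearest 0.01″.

sin φ = -0.297025, cos φ = 0.954870, sin λ = -0.570111, cos λ = -0.821567.
North component: ΔN = −sin φ cos λ·ΔX − sin φ sin λ·ΔY + cos φ·ΔZ = −(-0.297025)(-0.821567)(212) − (-0.297025)(-0.570111)(-137) + (0.954870)(-649) = -648.24 m.
1° of latitude spans 3600 × 30.87 = 111132 m, so Δφ = -648.24 / 111132 × 3600 = -20.999″.

Δφ = -21.00″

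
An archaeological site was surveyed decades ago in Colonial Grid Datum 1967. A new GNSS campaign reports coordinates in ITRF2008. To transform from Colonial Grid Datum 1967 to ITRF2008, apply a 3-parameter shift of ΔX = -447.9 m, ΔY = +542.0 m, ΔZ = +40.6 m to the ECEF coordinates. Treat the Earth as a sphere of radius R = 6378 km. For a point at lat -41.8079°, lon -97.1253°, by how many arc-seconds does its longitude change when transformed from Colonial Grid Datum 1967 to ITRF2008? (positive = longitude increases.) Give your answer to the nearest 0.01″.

sin φ = -0.666635, cos φ = 0.745384, sin λ = -0.992277, cos λ = -0.124040.
East component: ΔE = −sin λ·ΔX + cos λ·ΔY = −(-0.992277)(-447.9) + (-0.124040)(542.0) = -511.67 m.
1° of latitude spans πR/180 = 111317 m; at latitude φ, 1° of longitude spans that × cos φ = 82974.0 m, so Δλ = -511.67 / 82974.0 × 3600 = -22.200″.

Δλ = -22.20″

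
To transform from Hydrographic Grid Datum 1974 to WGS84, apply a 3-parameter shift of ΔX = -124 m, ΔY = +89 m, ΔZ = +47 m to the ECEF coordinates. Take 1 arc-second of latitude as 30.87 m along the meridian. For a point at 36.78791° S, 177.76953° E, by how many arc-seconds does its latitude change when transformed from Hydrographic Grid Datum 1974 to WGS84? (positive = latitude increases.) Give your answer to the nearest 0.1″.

sin φ = -0.598855, cos φ = 0.800858, sin λ = 0.038919, cos λ = -0.999242.
North component: ΔN = −sin φ cos λ·ΔX − sin φ sin λ·ΔY + cos φ·ΔZ = −(-0.598855)(-0.999242)(-124) − (-0.598855)(0.038919)(89) + (0.800858)(47) = 113.92 m.
1° of latitude spans 3600 × 30.87 = 111132 m, so Δφ = 113.92 / 111132 × 3600 = 3.690″.

Δφ = 3.7″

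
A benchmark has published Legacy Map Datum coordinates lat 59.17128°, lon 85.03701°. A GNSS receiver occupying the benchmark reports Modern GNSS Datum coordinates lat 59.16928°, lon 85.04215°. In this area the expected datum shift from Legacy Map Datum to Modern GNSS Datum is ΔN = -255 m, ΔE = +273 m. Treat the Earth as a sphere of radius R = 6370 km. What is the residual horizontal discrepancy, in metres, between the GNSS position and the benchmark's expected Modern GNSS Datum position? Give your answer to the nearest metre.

38 m

Observed coordinate differences: Δφ = -0.00200°, Δλ = +0.00514°.
Converting to metres (1° lat = 111177 m, cos φ = 0.512473): observed ΔN = -222.4 m, observed ΔE = 292.9 m.
Subtracting the expected shift leaves a residual of -222.4 − (-255) = 32.6 m north and 292.9 − (273) = 19.9 m east.
Residual distance = √(32.6² + 19.9²) = 38.2 m.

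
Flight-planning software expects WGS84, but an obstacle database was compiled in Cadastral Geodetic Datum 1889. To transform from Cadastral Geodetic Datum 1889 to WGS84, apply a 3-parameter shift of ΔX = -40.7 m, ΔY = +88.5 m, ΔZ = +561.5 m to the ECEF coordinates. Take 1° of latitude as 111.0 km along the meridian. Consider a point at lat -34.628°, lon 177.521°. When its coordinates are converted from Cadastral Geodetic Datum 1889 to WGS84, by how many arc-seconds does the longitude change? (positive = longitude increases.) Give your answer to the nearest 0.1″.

sin φ = -0.568246, cos φ = 0.822859, sin λ = 0.043253, cos λ = -0.999064.
East component: ΔE = −sin λ·ΔX + cos λ·ΔY = −(0.043253)(-40.7) + (-0.999064)(88.5) = -86.66 m.
1° of latitude spans 111000 m; at latitude φ, 1° of longitude spans that × cos φ = 91337.3 m, so Δλ = -86.66 / 91337.3 × 3600 = -3.416″.

Δλ = -3.4″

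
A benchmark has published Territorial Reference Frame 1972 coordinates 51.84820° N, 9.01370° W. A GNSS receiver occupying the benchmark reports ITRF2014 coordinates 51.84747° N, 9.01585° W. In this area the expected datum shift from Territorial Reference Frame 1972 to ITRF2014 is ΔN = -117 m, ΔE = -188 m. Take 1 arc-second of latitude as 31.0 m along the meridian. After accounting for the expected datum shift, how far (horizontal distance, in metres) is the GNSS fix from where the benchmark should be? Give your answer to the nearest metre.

Observed coordinate differences: Δφ = -0.00073°, Δλ = -0.00215°.
Converting to metres (1° lat = 111600 m, cos φ = 0.617747): observed ΔN = -81.5 m, observed ΔE = -148.2 m.
Subtracting the expected shift leaves a residual of -81.5 − (-117) = 35.5 m north and -148.2 − (-188) = 39.8 m east.
Residual distance = √(35.5² + 39.8²) = 53.3 m.

53 m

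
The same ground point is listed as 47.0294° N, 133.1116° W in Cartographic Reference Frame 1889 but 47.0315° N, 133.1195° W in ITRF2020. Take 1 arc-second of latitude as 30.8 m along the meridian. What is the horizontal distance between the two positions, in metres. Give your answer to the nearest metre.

641 m

Δφ = 47.0315° − 47.0294° = +0.0021°; Δλ = -133.1195° − -133.1116° = -0.0079°.
1° of latitude = 3600 × 30.80 = 110880 m.
ΔN = Δφ × 110880 = 232.8 m; ΔE = Δλ × 110880 × cos(47.0294°) = -0.0079 × 110880 × 0.681623 = -597.1 m.
Distance = √(ΔE² + ΔN²) = √((-597.1)² + 232.8²) = 640.9 m.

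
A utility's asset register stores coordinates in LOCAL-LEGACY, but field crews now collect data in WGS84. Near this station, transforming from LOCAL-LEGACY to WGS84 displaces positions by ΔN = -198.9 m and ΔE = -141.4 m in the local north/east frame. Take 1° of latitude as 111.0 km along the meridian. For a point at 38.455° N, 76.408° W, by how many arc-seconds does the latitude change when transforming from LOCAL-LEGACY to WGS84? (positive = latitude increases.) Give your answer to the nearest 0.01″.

Δφ = -6.45″

1° of latitude = 111.0 km, so Δφ = -198.9 / 111000 = -0.0017919° = -6.451″.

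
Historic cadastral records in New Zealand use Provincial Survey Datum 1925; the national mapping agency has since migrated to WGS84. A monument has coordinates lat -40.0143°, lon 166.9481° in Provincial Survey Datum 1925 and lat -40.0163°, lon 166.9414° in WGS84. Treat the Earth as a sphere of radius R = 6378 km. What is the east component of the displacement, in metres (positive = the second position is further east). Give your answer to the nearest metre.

ΔE = -571 m

Δφ = -40.0163° − -40.0143° = -0.0020°; Δλ = 166.9414° − 166.9481° = -0.0067°.
1° along a meridian = πR/180 = 111317 m.
ΔN = Δφ × 111317 = -222.6 m; ΔE = Δλ × 111317 × cos(-40.0143°) = -0.0067 × 111317 × 0.765884 = -571.2 m.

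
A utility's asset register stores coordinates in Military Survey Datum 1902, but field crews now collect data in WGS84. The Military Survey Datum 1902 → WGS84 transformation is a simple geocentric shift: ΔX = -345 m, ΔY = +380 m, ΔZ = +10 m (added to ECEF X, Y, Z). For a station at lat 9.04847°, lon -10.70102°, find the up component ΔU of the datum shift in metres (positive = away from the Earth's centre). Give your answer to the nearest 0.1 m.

ΔU = -402.9 m

At φ = 9.04847°, λ = -10.70102°: sin φ = 0.157270, cos φ = 0.987556, sin λ = -0.185684, cos λ = 0.982609.
ΔU = cos φ cos λ·ΔX + cos φ sin λ·ΔY + sin φ·ΔZ = (0.987556)(0.982609)(-345) + (0.987556)(-0.185684)(380) + (0.157270)(10) = -402.89 m.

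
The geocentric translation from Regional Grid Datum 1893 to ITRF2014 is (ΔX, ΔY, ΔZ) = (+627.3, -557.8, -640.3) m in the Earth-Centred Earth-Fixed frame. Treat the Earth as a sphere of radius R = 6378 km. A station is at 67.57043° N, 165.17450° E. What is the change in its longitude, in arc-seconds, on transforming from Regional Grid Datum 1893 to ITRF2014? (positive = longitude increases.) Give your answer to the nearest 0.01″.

Δλ = 32.10″

sin φ = 0.924349, cos φ = 0.381547, sin λ = 0.255876, cos λ = -0.966710.
East component: ΔE = −sin λ·ΔX + cos λ·ΔY = −(0.255876)(627.3) + (-0.966710)(-557.8) = 378.72 m.
1° of latitude spans πR/180 = 111317 m; at latitude φ, 1° of longitude spans that × cos φ = 42472.8 m, so Δλ = 378.72 / 42472.8 × 3600 = 32.100″.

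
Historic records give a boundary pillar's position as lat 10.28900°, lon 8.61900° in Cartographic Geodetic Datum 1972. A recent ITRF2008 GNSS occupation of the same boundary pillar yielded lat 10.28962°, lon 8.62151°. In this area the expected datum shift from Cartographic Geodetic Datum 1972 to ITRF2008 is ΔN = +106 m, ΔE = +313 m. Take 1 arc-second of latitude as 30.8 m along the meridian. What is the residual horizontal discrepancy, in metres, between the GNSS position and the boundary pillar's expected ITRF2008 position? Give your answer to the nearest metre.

54 m

Observed coordinate differences: Δφ = +0.00062°, Δλ = +0.00251°.
Converting to metres (1° lat = 110880 m, cos φ = 0.983919): observed ΔN = 68.7 m, observed ΔE = 273.8 m.
Subtracting the expected shift leaves a residual of 68.7 − (106) = -37.3 m north and 273.8 − (313) = -39.2 m east.
Residual distance = √((-37.3)² + (-39.2)²) = 54.1 m.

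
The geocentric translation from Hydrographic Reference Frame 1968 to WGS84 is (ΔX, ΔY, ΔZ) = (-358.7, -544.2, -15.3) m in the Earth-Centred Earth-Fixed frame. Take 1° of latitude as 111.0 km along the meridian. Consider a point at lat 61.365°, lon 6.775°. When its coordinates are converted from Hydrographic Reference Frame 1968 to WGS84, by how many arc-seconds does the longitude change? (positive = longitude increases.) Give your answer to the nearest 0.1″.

Δλ = -33.7″

sin φ = 0.877690, cos φ = 0.479228, sin λ = 0.117971, cos λ = 0.993017.
East component: ΔE = −sin λ·ΔX + cos λ·ΔY = −(0.117971)(-358.7) + (0.993017)(-544.2) = -498.08 m.
1° of latitude spans 111000 m; at latitude φ, 1° of longitude spans that × cos φ = 53194.3 m, so Δλ = -498.08 / 53194.3 × 3600 = -33.709″.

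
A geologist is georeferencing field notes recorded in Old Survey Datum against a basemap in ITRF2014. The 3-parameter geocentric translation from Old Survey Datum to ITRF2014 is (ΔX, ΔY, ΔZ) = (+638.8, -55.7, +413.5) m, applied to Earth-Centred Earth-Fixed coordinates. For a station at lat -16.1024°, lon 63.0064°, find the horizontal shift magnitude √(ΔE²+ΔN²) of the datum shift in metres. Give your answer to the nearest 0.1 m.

At φ = -16.1024°, λ = 63.0064°: sin φ = -0.277355, cos φ = 0.960768, sin λ = 0.891057, cos λ = 0.453891.
ΔE = −sin λ·ΔX + cos λ·ΔY = −(0.891057)·(638.8) + (0.453891)·(-55.7) = -594.49 m.
ΔN = −sin φ cos λ·ΔX − sin φ sin λ·ΔY + cos φ·ΔZ = −(-0.277355)(0.453891)(638.8) − (-0.277355)(0.891057)(-55.7) + (0.960768)(413.5) = 463.93 m.
Horizontal magnitude = √(ΔE² + ΔN²) = √((-594.49)² + 463.93²) = 754.09 m.

754.1 m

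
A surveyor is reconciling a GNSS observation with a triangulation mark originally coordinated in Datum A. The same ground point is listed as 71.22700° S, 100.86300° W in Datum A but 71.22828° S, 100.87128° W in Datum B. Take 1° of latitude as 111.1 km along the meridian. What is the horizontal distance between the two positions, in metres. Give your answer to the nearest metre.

328 m

Δφ = -71.22828° − -71.22700° = -0.00128°; Δλ = -100.87128° − -100.86300° = -0.00828°.
ΔN = Δφ × 111100 = -142.2 m; ΔE = Δλ × 111100 × cos(-71.22700°) = -0.00828 × 111100 × 0.321820 = -296.0 m.
Distance = √(ΔE² + ΔN²) = √((-296.0)² + (-142.2)²) = 328.4 m.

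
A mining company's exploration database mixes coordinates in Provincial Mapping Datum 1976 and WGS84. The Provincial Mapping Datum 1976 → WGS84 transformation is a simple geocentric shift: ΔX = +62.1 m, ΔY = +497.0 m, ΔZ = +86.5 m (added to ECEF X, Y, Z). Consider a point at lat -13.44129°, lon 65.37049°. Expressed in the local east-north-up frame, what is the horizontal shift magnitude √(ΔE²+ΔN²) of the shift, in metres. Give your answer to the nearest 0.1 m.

246.6 m

At φ = -13.44129°, λ = 65.37049°: sin φ = -0.232449, cos φ = 0.972609, sin λ = 0.909022, cos λ = 0.416749.
ΔE = −sin λ·ΔX + cos λ·ΔY = −(0.909022)·(62.1) + (0.416749)·(497.0) = 150.67 m.
ΔN = −sin φ cos λ·ΔX − sin φ sin λ·ΔY + cos φ·ΔZ = −(-0.232449)(0.416749)(62.1) − (-0.232449)(0.909022)(497.0) + (0.972609)(86.5) = 195.16 m.
Horizontal magnitude = √(ΔE² + ΔN²) = √(150.67² + 195.16²) = 246.56 m.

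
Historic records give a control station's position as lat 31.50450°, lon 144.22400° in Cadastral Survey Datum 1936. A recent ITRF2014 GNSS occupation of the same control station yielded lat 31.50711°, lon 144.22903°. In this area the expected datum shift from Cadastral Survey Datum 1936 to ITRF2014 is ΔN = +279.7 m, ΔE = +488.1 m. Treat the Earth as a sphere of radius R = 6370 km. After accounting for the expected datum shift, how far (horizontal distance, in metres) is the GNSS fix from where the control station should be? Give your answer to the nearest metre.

15 m

Observed coordinate differences: Δφ = +0.00261°, Δλ = +0.00503°.
Converting to metres (1° lat = 111177 m, cos φ = 0.852599): observed ΔN = 290.2 m, observed ΔE = 476.8 m.
Subtracting the expected shift leaves a residual of 290.2 − (279.7) = 10.5 m north and 476.8 − (488.1) = -11.3 m east.
Residual distance = √(10.5² + (-11.3)²) = 15.4 m.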